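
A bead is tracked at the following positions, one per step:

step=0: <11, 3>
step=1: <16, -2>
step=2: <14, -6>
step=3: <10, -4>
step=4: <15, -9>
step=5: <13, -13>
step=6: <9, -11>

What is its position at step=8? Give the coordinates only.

Step-to-step displacements: <+5, -5>, <-2, -4>, <-4, +2>, <+5, -5>, <-2, -4>, <-4, +2> — a repeating cycle of length 3.
step 7: apply <+5, -5> → <14, -16>
step 8: apply <-2, -4> → <12, -20>

<12, -20>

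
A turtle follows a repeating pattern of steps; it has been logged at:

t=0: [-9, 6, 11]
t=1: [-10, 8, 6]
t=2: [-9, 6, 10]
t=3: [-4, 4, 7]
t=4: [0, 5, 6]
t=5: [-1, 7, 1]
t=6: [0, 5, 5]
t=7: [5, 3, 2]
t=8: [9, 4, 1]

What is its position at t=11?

The moves between consecutive positions are [-1, +2, -5], [+1, -2, +4], [+5, -2, -3], [+4, +1, -1], [-1, +2, -5], [+1, -2, +4], [+5, -2, -3], [+4, +1, -1]; they repeat the 4-cycle [[-1, +2, -5], [+1, -2, +4], [+5, -2, -3], [+4, +1, -1]].
step 9: apply [-1, +2, -5] → [8, 6, -4]
step 10: apply [+1, -2, +4] → [9, 4, 0]
step 11: apply [+5, -2, -3] → [14, 2, -3]

[14, 2, -3]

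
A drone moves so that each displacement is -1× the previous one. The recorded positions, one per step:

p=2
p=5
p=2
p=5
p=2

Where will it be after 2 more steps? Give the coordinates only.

Step-to-step displacements: +3, -3, +3, -3; each is -1× the previous.
step 5: 2 + 3 → p=5
step 6: 5 − 3 → p=2

p=2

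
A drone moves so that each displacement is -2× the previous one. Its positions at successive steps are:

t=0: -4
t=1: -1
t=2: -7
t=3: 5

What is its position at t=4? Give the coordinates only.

-19

The jumps are +3, -6, +12 — a geometric progression with ratio -2.
step 4: 5 − 24 → -19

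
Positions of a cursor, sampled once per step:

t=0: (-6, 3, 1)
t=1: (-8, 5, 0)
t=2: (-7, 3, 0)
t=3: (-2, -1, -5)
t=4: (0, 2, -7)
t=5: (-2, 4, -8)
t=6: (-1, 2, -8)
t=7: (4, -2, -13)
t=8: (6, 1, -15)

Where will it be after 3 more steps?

(10, -3, -21)

Step-to-step displacements: (-2, +2, -1), (+1, -2, +0), (+5, -4, -5), (+2, +3, -2), (-2, +2, -1), (+1, -2, +0), (+5, -4, -5), (+2, +3, -2) — a repeating cycle of length 4.
step 9: apply (-2, +2, -1) → (4, 3, -16)
step 10: apply (+1, -2, +0) → (5, 1, -16)
step 11: apply (+5, -4, -5) → (10, -3, -21)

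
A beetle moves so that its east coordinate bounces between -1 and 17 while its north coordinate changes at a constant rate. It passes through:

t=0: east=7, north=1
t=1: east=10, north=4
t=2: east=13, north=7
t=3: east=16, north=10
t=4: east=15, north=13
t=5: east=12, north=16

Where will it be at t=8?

The east coordinate reflects between -1 and 17, moving 3 per step.
  step 6: 12 → 9
  step 7: 9 → 6
  step 8: 6 → 3
The north coordinate changes by +3 each step: at step 8 it is 25.

east=3, north=25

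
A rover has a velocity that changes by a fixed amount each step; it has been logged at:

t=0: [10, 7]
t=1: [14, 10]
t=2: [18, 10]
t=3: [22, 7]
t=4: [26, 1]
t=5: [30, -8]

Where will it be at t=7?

Taking differences between consecutive positions: [+4, +3], [+4, +0], [+4, -3], [+4, -6], [+4, -9]. These grow by [+0, -3] each step.
step 6: [30, -8] + [+4, -12] → [34, -20]
step 7: [34, -20] + [+4, -15] → [38, -35]

[38, -35]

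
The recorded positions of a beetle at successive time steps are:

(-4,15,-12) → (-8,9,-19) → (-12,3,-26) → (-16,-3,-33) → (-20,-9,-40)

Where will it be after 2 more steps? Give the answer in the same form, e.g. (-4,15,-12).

(-28,-21,-54)

Each step adds (-4,-6,-7) to the position.
step 5: (-20,-9,-40) + (-4,-6,-7) → (-24,-15,-47)
step 6: (-24,-15,-47) + (-4,-6,-7) → (-28,-21,-54)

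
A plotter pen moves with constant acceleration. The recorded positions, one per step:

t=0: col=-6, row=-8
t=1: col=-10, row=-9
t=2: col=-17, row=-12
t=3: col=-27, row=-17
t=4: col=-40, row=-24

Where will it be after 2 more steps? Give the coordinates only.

Successive displacements: (-4, -1), (-7, -3), (-10, -5), (-13, -7) — each changes by (-3, -2).
step 5: col=-40, row=-24 + (-16, -9) → col=-56, row=-33
step 6: col=-56, row=-33 + (-19, -11) → col=-75, row=-44

col=-75, row=-44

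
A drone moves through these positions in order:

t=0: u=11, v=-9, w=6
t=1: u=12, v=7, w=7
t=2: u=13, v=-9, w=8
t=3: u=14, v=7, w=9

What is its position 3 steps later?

The u coordinate changes by +1 each step, so at step 6 it is 11 + 6·(1) = 17.
The v coordinate repeats the cycle [-9, 7] with period 2; step 6 mod 2 = 0, giving -9.
The w coordinate changes by +1 each step, so at step 6 it is 6 + 6·(1) = 12.

u=17, v=-9, w=12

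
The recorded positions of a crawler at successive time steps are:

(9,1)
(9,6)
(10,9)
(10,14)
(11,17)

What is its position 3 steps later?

Step-to-step displacements: (+0,+5), (+1,+3), (+0,+5), (+1,+3) — a repeating cycle of length 2.
step 5: apply (+0,+5) → (11,22)
step 6: apply (+1,+3) → (12,25)
step 7: apply (+0,+5) → (12,30)

(12,30)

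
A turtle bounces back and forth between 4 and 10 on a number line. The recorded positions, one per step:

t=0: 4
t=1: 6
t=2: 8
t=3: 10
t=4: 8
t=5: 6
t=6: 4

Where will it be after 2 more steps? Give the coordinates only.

The value reflects between 4 and 10, moving 2 per step.
  step 7: 4 → 6
  step 8: 6 → 8

8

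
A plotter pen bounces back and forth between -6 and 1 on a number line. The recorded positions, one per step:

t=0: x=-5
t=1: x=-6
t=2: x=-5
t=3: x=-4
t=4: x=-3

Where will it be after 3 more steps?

x=0

The value travels 1 per step and bounces off the walls at -6 and 1.
  step 5: -3 → -2
  step 6: -2 → -1
  step 7: -1 → 0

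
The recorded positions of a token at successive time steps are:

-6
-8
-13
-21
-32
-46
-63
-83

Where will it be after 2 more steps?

-132

Taking differences between consecutive positions: -2, -5, -8, -11, -14, -17, -20. These grow by -3 each step.
step 8: -83 − 23 → -106
step 9: -106 − 26 → -132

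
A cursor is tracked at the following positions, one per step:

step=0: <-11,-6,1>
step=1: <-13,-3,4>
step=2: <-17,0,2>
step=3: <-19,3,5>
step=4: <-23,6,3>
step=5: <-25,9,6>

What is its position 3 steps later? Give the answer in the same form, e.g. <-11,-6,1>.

<-35,18,5>

Differencing gives <-2,+3,+3>, <-4,+3,-2>, <-2,+3,+3>, <-4,+3,-2>, <-2,+3,+3>. This is the pattern <-2,+3,+3>, <-4,+3,-2> repeated.
step 6: apply <-4,+3,-2> → <-29,12,4>
step 7: apply <-2,+3,+3> → <-31,15,7>
step 8: apply <-4,+3,-2> → <-35,18,5>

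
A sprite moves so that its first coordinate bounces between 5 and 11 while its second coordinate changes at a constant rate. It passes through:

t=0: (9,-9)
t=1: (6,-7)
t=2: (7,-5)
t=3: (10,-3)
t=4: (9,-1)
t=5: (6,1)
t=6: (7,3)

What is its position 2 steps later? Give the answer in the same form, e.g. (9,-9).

(9,7)

The first coordinate travels 3 per step and bounces off the walls at 5 and 11.
  step 7: 7 → 10
  step 8: 10 → 9
The second coordinate changes by +2 each step: at step 8 it is 7.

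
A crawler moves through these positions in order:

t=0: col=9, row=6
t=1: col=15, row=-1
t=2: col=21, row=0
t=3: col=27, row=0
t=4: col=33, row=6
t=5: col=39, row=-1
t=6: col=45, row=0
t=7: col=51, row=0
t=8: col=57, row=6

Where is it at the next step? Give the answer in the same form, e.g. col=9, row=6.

Col: linear, +6 per step → 63 at step 9.
Row: cycles through 6, -1, 0, 0 every 4 steps. Step 9 lands at position 1 of the cycle → -1.

col=63, row=-1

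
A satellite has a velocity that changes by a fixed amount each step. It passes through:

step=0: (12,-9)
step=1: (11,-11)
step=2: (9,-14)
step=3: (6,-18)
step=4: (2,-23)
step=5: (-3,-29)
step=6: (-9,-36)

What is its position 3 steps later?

Taking differences between consecutive positions: (-1,-2), (-2,-3), (-3,-4), (-4,-5), (-5,-6), (-6,-7). These grow by (-1,-1) each step.
step 7: (-9,-36) + (-7,-8) → (-16,-44)
step 8: (-16,-44) + (-8,-9) → (-24,-53)
step 9: (-24,-53) + (-9,-10) → (-33,-63)

(-33,-63)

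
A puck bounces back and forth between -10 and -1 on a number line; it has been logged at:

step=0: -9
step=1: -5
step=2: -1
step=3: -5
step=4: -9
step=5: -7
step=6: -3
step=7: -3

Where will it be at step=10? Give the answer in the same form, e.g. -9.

-5

The value travels 4 per step and bounces off the walls at -10 and -1.
  step 8: -3 → -7
  step 9: -7 → -9
  step 10: -9 → -5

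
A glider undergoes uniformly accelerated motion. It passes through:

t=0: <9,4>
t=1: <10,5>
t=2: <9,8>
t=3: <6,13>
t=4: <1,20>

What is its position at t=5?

<-6,29>

Successive displacements: <+1,+1>, <-1,+3>, <-3,+5>, <-5,+7> — each changes by <-2,+2>.
step 5: <1,20> + <-7,+9> → <-6,29>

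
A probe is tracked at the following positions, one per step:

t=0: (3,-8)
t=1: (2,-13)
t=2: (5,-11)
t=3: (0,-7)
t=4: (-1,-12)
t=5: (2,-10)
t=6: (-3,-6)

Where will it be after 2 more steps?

(-1,-9)

Differencing gives (-1,-5), (+3,+2), (-5,+4), (-1,-5), (+3,+2), (-5,+4). This is the pattern (-1,-5), (+3,+2), (-5,+4) repeated.
step 7: apply (-1,-5) → (-4,-11)
step 8: apply (+3,+2) → (-1,-9)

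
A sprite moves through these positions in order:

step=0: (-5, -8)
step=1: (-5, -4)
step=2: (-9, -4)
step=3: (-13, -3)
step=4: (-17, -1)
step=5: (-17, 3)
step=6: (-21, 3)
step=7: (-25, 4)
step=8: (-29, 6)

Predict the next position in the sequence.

The moves between consecutive positions are (+0, +4), (-4, +0), (-4, +1), (-4, +2), (+0, +4), (-4, +0), (-4, +1), (-4, +2); they repeat the 4-cycle [(+0, +4), (-4, +0), (-4, +1), (-4, +2)].
step 9: apply (+0, +4) → (-29, 10)

(-29, 10)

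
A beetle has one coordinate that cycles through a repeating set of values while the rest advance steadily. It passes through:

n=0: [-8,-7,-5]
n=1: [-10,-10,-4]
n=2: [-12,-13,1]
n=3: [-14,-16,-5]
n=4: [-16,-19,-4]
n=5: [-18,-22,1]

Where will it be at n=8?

[-24,-31,1]

First: linear, -2 per step → -24 at step 8.
Second: linear, -3 per step → -31 at step 8.
Third: cycles through -5, -4, 1 every 3 steps. Step 8 lands at position 2 of the cycle → 1.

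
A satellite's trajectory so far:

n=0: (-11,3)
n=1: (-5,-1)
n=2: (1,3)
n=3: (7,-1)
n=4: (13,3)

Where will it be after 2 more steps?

(25,3)

First: linear, +6 per step → 25 at step 6.
Second: cycles through 3, -1 every 2 steps. Step 6 lands at position 0 of the cycle → 3.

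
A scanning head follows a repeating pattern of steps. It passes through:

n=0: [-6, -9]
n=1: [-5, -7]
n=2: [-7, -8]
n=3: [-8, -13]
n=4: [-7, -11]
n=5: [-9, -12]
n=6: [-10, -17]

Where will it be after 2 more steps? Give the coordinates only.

The moves between consecutive positions are [+1, +2], [-2, -1], [-1, -5], [+1, +2], [-2, -1], [-1, -5]; they repeat the 3-cycle [[+1, +2], [-2, -1], [-1, -5]].
step 7: apply [+1, +2] → [-9, -15]
step 8: apply [-2, -1] → [-11, -16]

[-11, -16]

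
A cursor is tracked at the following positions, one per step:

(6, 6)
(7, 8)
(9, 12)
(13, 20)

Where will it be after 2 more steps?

The jumps are (+1, +2), (+2, +4), (+4, +8) — a geometric progression with ratio 2.
step 4: (13, 20) + (+8, +16) → (21, 36)
step 5: (21, 36) + (+16, +32) → (37, 68)

(37, 68)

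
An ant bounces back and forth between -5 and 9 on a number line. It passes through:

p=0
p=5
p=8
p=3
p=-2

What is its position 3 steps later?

The value travels 5 per step and bounces off the walls at -5 and 9.
  step 5: -2 → -3
  step 6: -3 → 2
  step 7: 2 → 7

p=7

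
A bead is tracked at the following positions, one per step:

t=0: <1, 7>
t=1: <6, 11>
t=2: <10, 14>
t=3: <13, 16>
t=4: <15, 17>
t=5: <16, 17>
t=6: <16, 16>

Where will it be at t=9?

<10, 7>

Taking differences between consecutive positions: <+5, +4>, <+4, +3>, <+3, +2>, <+2, +1>, <+1, +0>, <+0, -1>. These grow by <-1, -1> each step.
step 7: <16, 16> + <-1, -2> → <15, 14>
step 8: <15, 14> + <-2, -3> → <13, 11>
step 9: <13, 11> + <-3, -4> → <10, 7>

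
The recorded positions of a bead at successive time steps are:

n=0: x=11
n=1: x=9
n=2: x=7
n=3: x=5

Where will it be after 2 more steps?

Constant displacement of -2 per step.
step 4: 5 − 2 → x=3
step 5: 3 − 2 → x=1

x=1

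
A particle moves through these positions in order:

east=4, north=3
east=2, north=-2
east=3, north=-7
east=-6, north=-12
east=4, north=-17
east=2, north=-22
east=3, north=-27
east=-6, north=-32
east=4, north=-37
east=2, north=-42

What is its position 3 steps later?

east=4, north=-57

The east coordinate repeats the cycle [4, 2, 3, -6] with period 4; step 12 mod 4 = 0, giving 4.
The north coordinate changes by -5 each step, so at step 12 it is 3 + 12·(-5) = -57.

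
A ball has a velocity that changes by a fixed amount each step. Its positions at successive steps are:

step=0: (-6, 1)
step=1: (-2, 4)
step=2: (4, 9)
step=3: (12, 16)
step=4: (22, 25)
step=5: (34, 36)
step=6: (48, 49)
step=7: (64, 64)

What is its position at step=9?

First differences are (+4, +3), (+6, +5), (+8, +7), (+10, +9), (+12, +11), (+14, +13), (+16, +15); their common second difference is (+2, +2) (constant acceleration).
step 8: (64, 64) + (+18, +17) → (82, 81)
step 9: (82, 81) + (+20, +19) → (102, 100)

(102, 100)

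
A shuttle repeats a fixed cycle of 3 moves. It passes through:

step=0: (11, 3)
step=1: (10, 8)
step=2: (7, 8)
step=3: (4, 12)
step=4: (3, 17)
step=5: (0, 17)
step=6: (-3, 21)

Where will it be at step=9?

(-10, 30)

The moves between consecutive positions are (-1, +5), (-3, +0), (-3, +4), (-1, +5), (-3, +0), (-3, +4); they repeat the 3-cycle [(-1, +5), (-3, +0), (-3, +4)].
step 7: apply (-1, +5) → (-4, 26)
step 8: apply (-3, +0) → (-7, 26)
step 9: apply (-3, +4) → (-10, 30)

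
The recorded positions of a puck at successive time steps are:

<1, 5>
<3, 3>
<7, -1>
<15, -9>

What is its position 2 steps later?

<63, -57>

Consecutive displacements <+2, -2>, <+4, -4>, <+8, -8> scale by a factor of 2 each step.
step 4: <15, -9> + <+16, -16> → <31, -25>
step 5: <31, -25> + <+32, -32> → <63, -57>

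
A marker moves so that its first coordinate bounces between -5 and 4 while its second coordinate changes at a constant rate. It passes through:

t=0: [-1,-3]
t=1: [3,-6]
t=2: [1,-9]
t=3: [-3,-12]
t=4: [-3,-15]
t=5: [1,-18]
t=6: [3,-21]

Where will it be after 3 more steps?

The first coordinate travels 4 per step and bounces off the walls at -5 and 4.
  step 7: 3 → -1
  step 8: -1 → -5
  step 9: -5 → -1
The second coordinate changes by -3 each step: at step 9 it is -30.

[-1,-30]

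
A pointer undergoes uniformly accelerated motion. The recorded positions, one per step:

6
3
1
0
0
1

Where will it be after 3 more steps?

First differences are -3, -2, -1, +0, +1; their common second difference is +1 (constant acceleration).
step 6: 1 + 2 → 3
step 7: 3 + 3 → 6
step 8: 6 + 4 → 10

10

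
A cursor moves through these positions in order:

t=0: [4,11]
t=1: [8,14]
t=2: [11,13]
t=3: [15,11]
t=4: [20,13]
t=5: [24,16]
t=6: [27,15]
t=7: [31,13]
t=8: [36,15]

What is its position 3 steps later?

[47,15]

The moves between consecutive positions are [+4,+3], [+3,-1], [+4,-2], [+5,+2], [+4,+3], [+3,-1], [+4,-2], [+5,+2]; they repeat the 4-cycle [[+4,+3], [+3,-1], [+4,-2], [+5,+2]].
step 9: apply [+4,+3] → [40,18]
step 10: apply [+3,-1] → [43,17]
step 11: apply [+4,-2] → [47,15]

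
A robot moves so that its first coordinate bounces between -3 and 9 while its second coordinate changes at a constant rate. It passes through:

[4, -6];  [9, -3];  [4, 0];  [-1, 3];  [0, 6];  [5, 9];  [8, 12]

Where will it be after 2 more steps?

The first coordinate reflects between -3 and 9, moving 5 per step.
  step 7: 8 → 3
  step 8: 3 → -2
The second coordinate changes by +3 each step: at step 8 it is 18.

[-2, 18]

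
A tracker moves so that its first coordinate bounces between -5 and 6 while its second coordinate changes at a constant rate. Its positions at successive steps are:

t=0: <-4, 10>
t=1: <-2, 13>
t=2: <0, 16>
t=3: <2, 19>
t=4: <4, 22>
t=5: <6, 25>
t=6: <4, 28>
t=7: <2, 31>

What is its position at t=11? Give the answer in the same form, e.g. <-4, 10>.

<-4, 43>

The first coordinate reflects between -5 and 6, moving 2 per step.
  step 8: 2 → 0
  step 9: 0 → -2
  step 10: -2 → -4
  step 11: -4 → -4
The second coordinate changes by +3 each step: at step 11 it is 43.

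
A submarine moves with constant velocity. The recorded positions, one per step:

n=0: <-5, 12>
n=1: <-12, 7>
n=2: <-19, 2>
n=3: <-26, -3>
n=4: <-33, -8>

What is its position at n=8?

Constant displacement of <-7, -5> per step.
step 5: <-33, -8> + <-7, -5> → <-40, -13>
step 6: <-40, -13> + <-7, -5> → <-47, -18>
step 7: <-47, -18> + <-7, -5> → <-54, -23>
step 8: <-54, -23> + <-7, -5> → <-61, -28>

<-61, -28>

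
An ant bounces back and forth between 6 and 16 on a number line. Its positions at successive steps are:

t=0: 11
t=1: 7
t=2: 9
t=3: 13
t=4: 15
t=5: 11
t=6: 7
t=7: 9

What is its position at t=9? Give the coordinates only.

The value travels 4 per step and bounces off the walls at 6 and 16.
  step 8: 9 → 13
  step 9: 13 → 15

15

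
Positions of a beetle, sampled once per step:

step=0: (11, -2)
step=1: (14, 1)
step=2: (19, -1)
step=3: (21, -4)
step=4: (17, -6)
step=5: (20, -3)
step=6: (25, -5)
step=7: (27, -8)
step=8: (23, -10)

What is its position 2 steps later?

(31, -9)

Differencing gives (+3, +3), (+5, -2), (+2, -3), (-4, -2), (+3, +3), (+5, -2), (+2, -3), (-4, -2). This is the pattern (+3, +3), (+5, -2), (+2, -3), (-4, -2) repeated.
step 9: apply (+3, +3) → (26, -7)
step 10: apply (+5, -2) → (31, -9)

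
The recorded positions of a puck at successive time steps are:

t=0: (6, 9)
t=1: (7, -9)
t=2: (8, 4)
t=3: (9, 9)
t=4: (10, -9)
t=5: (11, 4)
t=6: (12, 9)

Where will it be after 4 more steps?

The first coordinate changes by +1 each step, so at step 10 it is 6 + 10·(1) = 16.
The second coordinate repeats the cycle [9, -9, 4] with period 3; step 10 mod 3 = 1, giving -9.

(16, -9)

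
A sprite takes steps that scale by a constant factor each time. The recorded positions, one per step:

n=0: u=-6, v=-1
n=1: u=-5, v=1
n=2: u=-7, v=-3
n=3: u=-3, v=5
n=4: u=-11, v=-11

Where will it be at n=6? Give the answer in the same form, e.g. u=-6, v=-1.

u=-27, v=-43

Consecutive displacements (+1, +2), (-2, -4), (+4, +8), (-8, -16) scale by a factor of -2 each step.
step 5: u=-11, v=-11 + (+16, +32) → u=5, v=21
step 6: u=5, v=21 + (-32, -64) → u=-27, v=-43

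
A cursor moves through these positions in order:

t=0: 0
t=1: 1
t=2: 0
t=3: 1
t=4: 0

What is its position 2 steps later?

0

Step-to-step displacements: +1, -1, +1, -1; each is -1× the previous.
step 5: 0 + 1 → 1
step 6: 1 − 1 → 0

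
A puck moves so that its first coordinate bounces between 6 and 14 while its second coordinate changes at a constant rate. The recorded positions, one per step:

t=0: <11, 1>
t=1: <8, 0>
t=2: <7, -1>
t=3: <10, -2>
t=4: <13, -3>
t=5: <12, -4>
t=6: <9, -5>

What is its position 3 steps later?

<12, -8>

The first coordinate travels 3 per step and bounces off the walls at 6 and 14.
  step 7: 9 → 6
  step 8: 6 → 9
  step 9: 9 → 12
The second coordinate changes by -1 each step: at step 9 it is -8.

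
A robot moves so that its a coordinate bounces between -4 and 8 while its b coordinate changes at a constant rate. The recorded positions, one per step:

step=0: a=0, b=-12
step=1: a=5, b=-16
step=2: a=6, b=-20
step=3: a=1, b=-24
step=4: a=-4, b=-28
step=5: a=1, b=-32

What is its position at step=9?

The a coordinate reflects between -4 and 8, moving 5 per step.
  step 6: 1 → 6
  step 7: 6 → 5
  step 8: 5 → 0
  step 9: 0 → -3
The b coordinate changes by -4 each step: at step 9 it is -48.

a=-3, b=-48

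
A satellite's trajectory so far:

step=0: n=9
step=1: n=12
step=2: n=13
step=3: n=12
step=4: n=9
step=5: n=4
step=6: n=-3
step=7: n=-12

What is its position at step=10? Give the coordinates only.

n=-51

Successive displacements: +3, +1, -1, -3, -5, -7, -9 — each changes by -2.
step 8: -12 − 11 → n=-23
step 9: -23 − 13 → n=-36
step 10: -36 − 15 → n=-51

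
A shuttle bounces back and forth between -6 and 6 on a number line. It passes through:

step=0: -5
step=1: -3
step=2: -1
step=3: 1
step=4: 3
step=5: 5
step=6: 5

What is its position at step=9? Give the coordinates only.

The value reflects between -6 and 6, moving 2 per step.
  step 7: 5 → 3
  step 8: 3 → 1
  step 9: 1 → -1

-1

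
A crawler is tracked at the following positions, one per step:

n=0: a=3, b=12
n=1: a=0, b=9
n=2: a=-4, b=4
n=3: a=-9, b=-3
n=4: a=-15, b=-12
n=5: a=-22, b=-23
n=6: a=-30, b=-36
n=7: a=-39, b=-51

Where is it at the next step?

First differences are (-3, -3), (-4, -5), (-5, -7), (-6, -9), (-7, -11), (-8, -13), (-9, -15); their common second difference is (-1, -2) (constant acceleration).
step 8: a=-39, b=-51 + (-10, -17) → a=-49, b=-68

a=-49, b=-68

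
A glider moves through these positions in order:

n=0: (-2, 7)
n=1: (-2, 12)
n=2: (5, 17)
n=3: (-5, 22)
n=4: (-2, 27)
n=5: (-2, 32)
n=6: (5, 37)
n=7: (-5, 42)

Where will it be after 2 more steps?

The first coordinate repeats the cycle [-2, -2, 5, -5] with period 4; step 9 mod 4 = 1, giving -2.
The second coordinate changes by +5 each step, so at step 9 it is 7 + 9·(5) = 52.

(-2, 52)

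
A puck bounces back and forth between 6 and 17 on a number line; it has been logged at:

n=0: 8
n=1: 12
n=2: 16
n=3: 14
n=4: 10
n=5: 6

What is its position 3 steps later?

The value reflects between 6 and 17, moving 4 per step.
  step 6: 6 → 10
  step 7: 10 → 14
  step 8: 14 → 16

16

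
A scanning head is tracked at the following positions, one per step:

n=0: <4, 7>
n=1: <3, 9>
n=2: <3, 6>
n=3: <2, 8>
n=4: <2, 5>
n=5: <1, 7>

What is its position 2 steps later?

<0, 6>

Differencing gives <-1, +2>, <+0, -3>, <-1, +2>, <+0, -3>, <-1, +2>. This is the pattern <-1, +2>, <+0, -3> repeated.
step 6: apply <+0, -3> → <1, 4>
step 7: apply <-1, +2> → <0, 6>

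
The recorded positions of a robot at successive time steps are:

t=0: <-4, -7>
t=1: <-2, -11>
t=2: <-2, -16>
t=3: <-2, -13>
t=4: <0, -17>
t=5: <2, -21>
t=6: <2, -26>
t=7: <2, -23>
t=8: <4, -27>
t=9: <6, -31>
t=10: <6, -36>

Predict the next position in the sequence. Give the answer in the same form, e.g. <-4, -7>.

Differencing gives <+2, -4>, <+0, -5>, <+0, +3>, <+2, -4>, <+2, -4>, <+0, -5>, <+0, +3>, <+2, -4>, <+2, -4>, <+0, -5>. This is the pattern <+2, -4>, <+0, -5>, <+0, +3>, <+2, -4> repeated.
step 11: apply <+0, +3> → <6, -33>

<6, -33>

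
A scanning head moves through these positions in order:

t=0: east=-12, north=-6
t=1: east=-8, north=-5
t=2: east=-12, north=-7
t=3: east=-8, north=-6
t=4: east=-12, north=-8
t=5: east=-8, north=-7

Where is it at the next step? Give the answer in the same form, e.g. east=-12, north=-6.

Differencing gives (+4, +1), (-4, -2), (+4, +1), (-4, -2), (+4, +1). This is the pattern (+4, +1), (-4, -2) repeated.
step 6: apply (-4, -2) → east=-12, north=-9

east=-12, north=-9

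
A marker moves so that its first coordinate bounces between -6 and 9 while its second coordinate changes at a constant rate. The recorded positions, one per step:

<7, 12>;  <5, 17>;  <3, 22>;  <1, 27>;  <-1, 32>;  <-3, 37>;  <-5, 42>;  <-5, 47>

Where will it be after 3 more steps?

<1, 62>

The first coordinate reflects between -6 and 9, moving 2 per step.
  step 8: -5 → -3
  step 9: -3 → -1
  step 10: -1 → 1
The second coordinate changes by +5 each step: at step 10 it is 62.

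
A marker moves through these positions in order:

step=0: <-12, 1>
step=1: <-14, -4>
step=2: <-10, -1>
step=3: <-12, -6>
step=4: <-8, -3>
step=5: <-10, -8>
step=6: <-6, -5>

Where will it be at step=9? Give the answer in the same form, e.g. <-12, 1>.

Differencing gives <-2, -5>, <+4, +3>, <-2, -5>, <+4, +3>, <-2, -5>, <+4, +3>. This is the pattern <-2, -5>, <+4, +3> repeated.
step 7: apply <-2, -5> → <-8, -10>
step 8: apply <+4, +3> → <-4, -7>
step 9: apply <-2, -5> → <-6, -12>

<-6, -12>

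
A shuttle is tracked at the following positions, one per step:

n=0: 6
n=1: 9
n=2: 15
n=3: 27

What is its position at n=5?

99

Step-to-step displacements: +3, +6, +12; each is 2× the previous.
step 4: 27 + 24 → 51
step 5: 51 + 48 → 99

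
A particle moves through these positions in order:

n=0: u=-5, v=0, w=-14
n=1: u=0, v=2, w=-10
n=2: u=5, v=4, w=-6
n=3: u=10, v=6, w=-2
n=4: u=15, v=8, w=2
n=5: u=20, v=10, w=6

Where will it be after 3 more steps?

Constant displacement of (+5, +2, +4) per step.
step 6: u=20, v=10, w=6 + (+5, +2, +4) → u=25, v=12, w=10
step 7: u=25, v=12, w=10 + (+5, +2, +4) → u=30, v=14, w=14
step 8: u=30, v=14, w=14 + (+5, +2, +4) → u=35, v=16, w=18

u=35, v=16, w=18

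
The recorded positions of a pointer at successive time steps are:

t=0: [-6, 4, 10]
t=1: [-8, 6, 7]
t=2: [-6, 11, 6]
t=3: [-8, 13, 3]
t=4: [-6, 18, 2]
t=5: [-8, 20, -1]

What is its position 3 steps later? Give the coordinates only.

[-6, 32, -6]

Differencing gives [-2, +2, -3], [+2, +5, -1], [-2, +2, -3], [+2, +5, -1], [-2, +2, -3]. This is the pattern [-2, +2, -3], [+2, +5, -1] repeated.
step 6: apply [+2, +5, -1] → [-6, 25, -2]
step 7: apply [-2, +2, -3] → [-8, 27, -5]
step 8: apply [+2, +5, -1] → [-6, 32, -6]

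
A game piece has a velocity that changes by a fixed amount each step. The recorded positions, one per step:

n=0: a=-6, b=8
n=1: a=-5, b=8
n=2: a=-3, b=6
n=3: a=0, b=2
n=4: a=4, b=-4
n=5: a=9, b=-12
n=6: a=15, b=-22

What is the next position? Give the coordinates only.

a=22, b=-34

Taking differences between consecutive positions: (+1,+0), (+2,-2), (+3,-4), (+4,-6), (+5,-8), (+6,-10). These grow by (+1,-2) each step.
step 7: a=15, b=-22 + (+7,-12) → a=22, b=-34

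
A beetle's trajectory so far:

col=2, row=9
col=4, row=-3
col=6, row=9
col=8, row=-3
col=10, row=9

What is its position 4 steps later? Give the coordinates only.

Col: linear, +2 per step → 18 at step 8.
Row: cycles through 9, -3 every 2 steps. Step 8 lands at position 0 of the cycle → 9.

col=18, row=9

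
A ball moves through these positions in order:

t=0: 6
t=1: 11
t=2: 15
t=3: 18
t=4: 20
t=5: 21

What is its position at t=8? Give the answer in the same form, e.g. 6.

Successive displacements: +5, +4, +3, +2, +1 — each changes by -1.
step 6: 21 + 0 → 21
step 7: 21 − 1 → 20
step 8: 20 − 2 → 18

18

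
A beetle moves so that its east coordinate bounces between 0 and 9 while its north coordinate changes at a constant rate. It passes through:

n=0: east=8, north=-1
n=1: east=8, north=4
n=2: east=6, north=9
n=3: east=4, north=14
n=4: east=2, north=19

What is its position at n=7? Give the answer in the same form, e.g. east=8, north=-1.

east=4, north=34

The east coordinate reflects between 0 and 9, moving 2 per step.
  step 5: 2 → 0
  step 6: 0 → 2
  step 7: 2 → 4
The north coordinate changes by +5 each step: at step 7 it is 34.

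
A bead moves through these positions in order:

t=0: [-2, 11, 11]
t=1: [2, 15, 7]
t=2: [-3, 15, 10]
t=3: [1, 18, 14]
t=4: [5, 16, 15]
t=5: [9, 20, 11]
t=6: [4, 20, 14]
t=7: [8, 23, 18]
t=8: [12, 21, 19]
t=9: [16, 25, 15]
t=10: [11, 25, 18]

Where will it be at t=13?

[23, 30, 19]

Step-to-step displacements: [+4, +4, -4], [-5, +0, +3], [+4, +3, +4], [+4, -2, +1], [+4, +4, -4], [-5, +0, +3], [+4, +3, +4], [+4, -2, +1], [+4, +4, -4], [-5, +0, +3] — a repeating cycle of length 4.
step 11: apply [+4, +3, +4] → [15, 28, 22]
step 12: apply [+4, -2, +1] → [19, 26, 23]
step 13: apply [+4, +4, -4] → [23, 30, 19]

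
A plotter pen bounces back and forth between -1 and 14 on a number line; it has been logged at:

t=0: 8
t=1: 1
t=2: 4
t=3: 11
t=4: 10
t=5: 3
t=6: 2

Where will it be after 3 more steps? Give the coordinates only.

5

The value reflects between -1 and 14, moving 7 per step.
  step 7: 2 → 9
  step 8: 9 → 12
  step 9: 12 → 5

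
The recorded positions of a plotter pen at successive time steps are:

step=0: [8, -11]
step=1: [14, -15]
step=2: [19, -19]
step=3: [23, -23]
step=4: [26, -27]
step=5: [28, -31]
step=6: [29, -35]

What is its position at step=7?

[29, -39]

First differences are [+6, -4], [+5, -4], [+4, -4], [+3, -4], [+2, -4], [+1, -4]; their common second difference is [-1, +0] (constant acceleration).
step 7: [29, -35] + [+0, -4] → [29, -39]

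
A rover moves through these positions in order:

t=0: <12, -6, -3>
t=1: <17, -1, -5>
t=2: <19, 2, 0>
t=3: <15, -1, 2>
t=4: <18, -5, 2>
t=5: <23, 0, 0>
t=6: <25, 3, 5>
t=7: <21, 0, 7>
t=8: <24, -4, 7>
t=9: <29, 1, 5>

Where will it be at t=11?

<27, 1, 12>

Differencing gives <+5, +5, -2>, <+2, +3, +5>, <-4, -3, +2>, <+3, -4, +0>, <+5, +5, -2>, <+2, +3, +5>, <-4, -3, +2>, <+3, -4, +0>, <+5, +5, -2>. This is the pattern <+5, +5, -2>, <+2, +3, +5>, <-4, -3, +2>, <+3, -4, +0> repeated.
step 10: apply <+2, +3, +5> → <31, 4, 10>
step 11: apply <-4, -3, +2> → <27, 1, 12>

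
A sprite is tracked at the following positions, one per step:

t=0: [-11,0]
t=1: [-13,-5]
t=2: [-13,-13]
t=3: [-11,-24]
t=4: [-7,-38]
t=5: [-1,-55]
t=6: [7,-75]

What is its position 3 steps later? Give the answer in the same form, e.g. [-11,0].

Successive displacements: [-2,-5], [+0,-8], [+2,-11], [+4,-14], [+6,-17], [+8,-20] — each changes by [+2,-3].
step 7: [7,-75] + [+10,-23] → [17,-98]
step 8: [17,-98] + [+12,-26] → [29,-124]
step 9: [29,-124] + [+14,-29] → [43,-153]

[43,-153]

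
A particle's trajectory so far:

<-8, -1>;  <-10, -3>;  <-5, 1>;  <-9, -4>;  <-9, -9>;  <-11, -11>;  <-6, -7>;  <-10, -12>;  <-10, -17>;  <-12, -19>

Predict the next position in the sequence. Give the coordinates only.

Step-to-step displacements: <-2, -2>, <+5, +4>, <-4, -5>, <+0, -5>, <-2, -2>, <+5, +4>, <-4, -5>, <+0, -5>, <-2, -2> — a repeating cycle of length 4.
step 10: apply <+5, +4> → <-7, -15>

<-7, -15>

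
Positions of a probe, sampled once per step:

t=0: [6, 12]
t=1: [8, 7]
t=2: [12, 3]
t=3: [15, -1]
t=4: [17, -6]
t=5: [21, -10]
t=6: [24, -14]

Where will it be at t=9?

Differencing gives [+2, -5], [+4, -4], [+3, -4], [+2, -5], [+4, -4], [+3, -4]. This is the pattern [+2, -5], [+4, -4], [+3, -4] repeated.
step 7: apply [+2, -5] → [26, -19]
step 8: apply [+4, -4] → [30, -23]
step 9: apply [+3, -4] → [33, -27]

[33, -27]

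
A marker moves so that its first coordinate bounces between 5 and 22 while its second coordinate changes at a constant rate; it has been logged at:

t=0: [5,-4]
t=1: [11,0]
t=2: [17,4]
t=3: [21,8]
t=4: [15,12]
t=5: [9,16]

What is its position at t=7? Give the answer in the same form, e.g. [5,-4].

The first coordinate reflects between 5 and 22, moving 6 per step.
  step 6: 9 → 7
  step 7: 7 → 13
The second coordinate changes by +4 each step: at step 7 it is 24.

[13,24]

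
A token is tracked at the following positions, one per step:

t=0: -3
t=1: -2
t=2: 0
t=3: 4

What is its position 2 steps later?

Step-to-step displacements: +1, +2, +4; each is 2× the previous.
step 4: 4 + 8 → 12
step 5: 12 + 16 → 28

28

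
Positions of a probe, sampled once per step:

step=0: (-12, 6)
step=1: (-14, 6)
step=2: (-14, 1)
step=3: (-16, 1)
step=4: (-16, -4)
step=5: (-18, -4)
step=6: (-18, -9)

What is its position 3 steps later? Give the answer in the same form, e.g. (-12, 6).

(-22, -14)

Step-to-step displacements: (-2, +0), (+0, -5), (-2, +0), (+0, -5), (-2, +0), (+0, -5) — a repeating cycle of length 2.
step 7: apply (-2, +0) → (-20, -9)
step 8: apply (+0, -5) → (-20, -14)
step 9: apply (-2, +0) → (-22, -14)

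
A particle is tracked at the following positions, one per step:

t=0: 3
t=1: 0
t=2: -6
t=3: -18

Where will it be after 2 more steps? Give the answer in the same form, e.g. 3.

-90

The jumps are -3, -6, -12 — a geometric progression with ratio 2.
step 4: -18 − 24 → -42
step 5: -42 − 48 → -90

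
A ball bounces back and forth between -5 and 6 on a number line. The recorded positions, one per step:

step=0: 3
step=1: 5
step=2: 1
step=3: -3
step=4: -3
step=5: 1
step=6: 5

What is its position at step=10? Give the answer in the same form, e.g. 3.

-1

The value reflects between -5 and 6, moving 4 per step.
  step 7: 5 → 3
  step 8: 3 → -1
  step 9: -1 → -5
  step 10: -5 → -1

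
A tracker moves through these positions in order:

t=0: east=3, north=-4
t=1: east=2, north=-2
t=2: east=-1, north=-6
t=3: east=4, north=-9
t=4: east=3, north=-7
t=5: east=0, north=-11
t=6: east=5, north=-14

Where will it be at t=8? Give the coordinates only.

The moves between consecutive positions are (-1, +2), (-3, -4), (+5, -3), (-1, +2), (-3, -4), (+5, -3); they repeat the 3-cycle [(-1, +2), (-3, -4), (+5, -3)].
step 7: apply (-1, +2) → east=4, north=-12
step 8: apply (-3, -4) → east=1, north=-16

east=1, north=-16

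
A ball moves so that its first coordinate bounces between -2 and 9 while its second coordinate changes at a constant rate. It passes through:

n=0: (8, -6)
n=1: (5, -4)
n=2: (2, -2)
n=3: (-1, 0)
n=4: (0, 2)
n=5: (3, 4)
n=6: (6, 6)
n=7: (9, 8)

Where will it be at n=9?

(3, 12)

The first coordinate reflects between -2 and 9, moving 3 per step.
  step 8: 9 → 6
  step 9: 6 → 3
The second coordinate changes by +2 each step: at step 9 it is 12.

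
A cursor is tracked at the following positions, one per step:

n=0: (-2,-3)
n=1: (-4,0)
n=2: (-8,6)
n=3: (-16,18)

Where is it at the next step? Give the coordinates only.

The jumps are (-2,+3), (-4,+6), (-8,+12) — a geometric progression with ratio 2.
step 4: (-16,18) + (-16,+24) → (-32,42)

(-32,42)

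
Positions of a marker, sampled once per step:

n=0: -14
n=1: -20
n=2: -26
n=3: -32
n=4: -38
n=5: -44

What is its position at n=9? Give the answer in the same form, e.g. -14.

The position changes by -6 every step.
step 6: -44 − 6 → -50
step 7: -50 − 6 → -56
step 8: -56 − 6 → -62
step 9: -62 − 6 → -68

-68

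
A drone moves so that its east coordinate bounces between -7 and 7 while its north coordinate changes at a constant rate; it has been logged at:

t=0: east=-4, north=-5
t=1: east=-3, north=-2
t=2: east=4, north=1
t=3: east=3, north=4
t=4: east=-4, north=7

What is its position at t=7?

east=3, north=16

The east coordinate reflects between -7 and 7, moving 7 per step.
  step 5: -4 → -3
  step 6: -3 → 4
  step 7: 4 → 3
The north coordinate changes by +3 each step: at step 7 it is 16.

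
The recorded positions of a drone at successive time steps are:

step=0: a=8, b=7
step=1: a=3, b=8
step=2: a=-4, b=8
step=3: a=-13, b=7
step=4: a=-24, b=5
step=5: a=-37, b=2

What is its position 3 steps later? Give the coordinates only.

First differences are (-5, +1), (-7, +0), (-9, -1), (-11, -2), (-13, -3); their common second difference is (-2, -1) (constant acceleration).
step 6: a=-37, b=2 + (-15, -4) → a=-52, b=-2
step 7: a=-52, b=-2 + (-17, -5) → a=-69, b=-7
step 8: a=-69, b=-7 + (-19, -6) → a=-88, b=-13

a=-88, b=-13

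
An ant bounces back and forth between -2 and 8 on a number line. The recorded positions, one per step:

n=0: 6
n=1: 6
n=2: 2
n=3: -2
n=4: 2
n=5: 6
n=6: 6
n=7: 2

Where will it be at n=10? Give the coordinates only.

The value reflects between -2 and 8, moving 4 per step.
  step 8: 2 → -2
  step 9: -2 → 2
  step 10: 2 → 6

6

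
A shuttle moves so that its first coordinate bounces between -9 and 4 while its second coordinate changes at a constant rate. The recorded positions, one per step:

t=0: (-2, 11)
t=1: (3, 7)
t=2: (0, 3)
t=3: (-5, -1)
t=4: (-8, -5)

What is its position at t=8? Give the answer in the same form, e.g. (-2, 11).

The first coordinate reflects between -9 and 4, moving 5 per step.
  step 5: -8 → -3
  step 6: -3 → 2
  step 7: 2 → 1
  step 8: 1 → -4
The second coordinate changes by -4 each step: at step 8 it is -21.

(-4, -21)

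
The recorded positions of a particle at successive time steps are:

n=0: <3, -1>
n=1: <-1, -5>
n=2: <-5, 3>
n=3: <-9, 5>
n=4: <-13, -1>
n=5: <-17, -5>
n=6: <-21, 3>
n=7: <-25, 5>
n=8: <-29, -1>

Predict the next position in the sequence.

The first coordinate changes by -4 each step, so at step 9 it is 3 + 9·(-4) = -33.
The second coordinate repeats the cycle [-1, -5, 3, 5] with period 4; step 9 mod 4 = 1, giving -5.

<-33, -5>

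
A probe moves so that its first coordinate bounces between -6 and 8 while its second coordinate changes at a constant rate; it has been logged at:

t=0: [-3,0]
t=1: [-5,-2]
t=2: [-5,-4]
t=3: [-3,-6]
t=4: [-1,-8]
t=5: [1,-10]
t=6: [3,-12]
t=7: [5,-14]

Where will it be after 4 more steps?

The first coordinate reflects between -6 and 8, moving 2 per step.
  step 8: 5 → 7
  step 9: 7 → 7
  step 10: 7 → 5
  step 11: 5 → 3
The second coordinate changes by -2 each step: at step 11 it is -22.

[3,-22]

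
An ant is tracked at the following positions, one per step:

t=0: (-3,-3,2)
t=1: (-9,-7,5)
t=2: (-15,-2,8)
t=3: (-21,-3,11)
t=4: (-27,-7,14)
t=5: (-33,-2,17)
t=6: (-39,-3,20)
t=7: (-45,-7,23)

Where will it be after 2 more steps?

(-57,-3,29)

First: linear, -6 per step → -57 at step 9.
Second: cycles through -3, -7, -2 every 3 steps. Step 9 lands at position 0 of the cycle → -3.
Third: linear, +3 per step → 29 at step 9.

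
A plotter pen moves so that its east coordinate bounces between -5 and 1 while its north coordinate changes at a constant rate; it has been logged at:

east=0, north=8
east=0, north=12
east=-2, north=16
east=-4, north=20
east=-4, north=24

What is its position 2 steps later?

east=0, north=32

The east coordinate reflects between -5 and 1, moving 2 per step.
  step 5: -4 → -2
  step 6: -2 → 0
The north coordinate changes by +4 each step: at step 6 it is 32.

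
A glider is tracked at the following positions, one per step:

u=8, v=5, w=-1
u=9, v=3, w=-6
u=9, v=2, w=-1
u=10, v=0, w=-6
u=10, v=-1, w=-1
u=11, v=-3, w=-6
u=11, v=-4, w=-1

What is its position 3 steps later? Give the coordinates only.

u=13, v=-9, w=-6

Step-to-step displacements: (+1, -2, -5), (+0, -1, +5), (+1, -2, -5), (+0, -1, +5), (+1, -2, -5), (+0, -1, +5) — a repeating cycle of length 2.
step 7: apply (+1, -2, -5) → u=12, v=-6, w=-6
step 8: apply (+0, -1, +5) → u=12, v=-7, w=-1
step 9: apply (+1, -2, -5) → u=13, v=-9, w=-6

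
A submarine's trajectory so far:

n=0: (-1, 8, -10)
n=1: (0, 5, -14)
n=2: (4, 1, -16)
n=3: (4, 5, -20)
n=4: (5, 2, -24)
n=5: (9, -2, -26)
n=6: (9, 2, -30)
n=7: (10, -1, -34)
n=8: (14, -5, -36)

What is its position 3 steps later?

The moves between consecutive positions are (+1, -3, -4), (+4, -4, -2), (+0, +4, -4), (+1, -3, -4), (+4, -4, -2), (+0, +4, -4), (+1, -3, -4), (+4, -4, -2); they repeat the 3-cycle [(+1, -3, -4), (+4, -4, -2), (+0, +4, -4)].
step 9: apply (+0, +4, -4) → (14, -1, -40)
step 10: apply (+1, -3, -4) → (15, -4, -44)
step 11: apply (+4, -4, -2) → (19, -8, -46)

(19, -8, -46)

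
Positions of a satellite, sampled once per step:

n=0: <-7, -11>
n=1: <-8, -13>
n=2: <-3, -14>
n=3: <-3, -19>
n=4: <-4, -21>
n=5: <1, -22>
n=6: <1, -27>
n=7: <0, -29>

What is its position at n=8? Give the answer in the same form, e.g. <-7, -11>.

<5, -30>

The moves between consecutive positions are <-1, -2>, <+5, -1>, <+0, -5>, <-1, -2>, <+5, -1>, <+0, -5>, <-1, -2>; they repeat the 3-cycle [<-1, -2>, <+5, -1>, <+0, -5>].
step 8: apply <+5, -1> → <5, -30>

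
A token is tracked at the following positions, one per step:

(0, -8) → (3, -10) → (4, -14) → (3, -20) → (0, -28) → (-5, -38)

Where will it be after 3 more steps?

(-32, -80)

Successive displacements: (+3, -2), (+1, -4), (-1, -6), (-3, -8), (-5, -10) — each changes by (-2, -2).
step 6: (-5, -38) + (-7, -12) → (-12, -50)
step 7: (-12, -50) + (-9, -14) → (-21, -64)
step 8: (-21, -64) + (-11, -16) → (-32, -80)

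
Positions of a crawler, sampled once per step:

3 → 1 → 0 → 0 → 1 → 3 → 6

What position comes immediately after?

10

First differences are -2, -1, +0, +1, +2, +3; their common second difference is +1 (constant acceleration).
step 7: 6 + 4 → 10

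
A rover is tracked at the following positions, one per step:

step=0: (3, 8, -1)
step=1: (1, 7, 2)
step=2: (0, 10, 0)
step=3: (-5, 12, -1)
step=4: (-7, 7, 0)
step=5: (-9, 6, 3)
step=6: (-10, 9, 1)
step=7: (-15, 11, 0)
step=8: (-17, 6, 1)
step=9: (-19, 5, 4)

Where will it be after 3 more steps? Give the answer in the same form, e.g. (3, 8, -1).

Step-to-step displacements: (-2, -1, +3), (-1, +3, -2), (-5, +2, -1), (-2, -5, +1), (-2, -1, +3), (-1, +3, -2), (-5, +2, -1), (-2, -5, +1), (-2, -1, +3) — a repeating cycle of length 4.
step 10: apply (-1, +3, -2) → (-20, 8, 2)
step 11: apply (-5, +2, -1) → (-25, 10, 1)
step 12: apply (-2, -5, +1) → (-27, 5, 2)

(-27, 5, 2)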